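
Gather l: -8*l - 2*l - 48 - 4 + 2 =-10*l - 50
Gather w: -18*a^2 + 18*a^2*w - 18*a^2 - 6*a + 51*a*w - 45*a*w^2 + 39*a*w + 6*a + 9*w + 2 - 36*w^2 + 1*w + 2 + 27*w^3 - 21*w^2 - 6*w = -36*a^2 + 27*w^3 + w^2*(-45*a - 57) + w*(18*a^2 + 90*a + 4) + 4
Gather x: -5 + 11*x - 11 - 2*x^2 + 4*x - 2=-2*x^2 + 15*x - 18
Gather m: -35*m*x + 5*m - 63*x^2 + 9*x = m*(5 - 35*x) - 63*x^2 + 9*x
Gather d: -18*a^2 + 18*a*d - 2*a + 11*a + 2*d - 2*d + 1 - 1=-18*a^2 + 18*a*d + 9*a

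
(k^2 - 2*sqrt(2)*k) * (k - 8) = k^3 - 8*k^2 - 2*sqrt(2)*k^2 + 16*sqrt(2)*k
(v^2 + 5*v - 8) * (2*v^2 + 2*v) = 2*v^4 + 12*v^3 - 6*v^2 - 16*v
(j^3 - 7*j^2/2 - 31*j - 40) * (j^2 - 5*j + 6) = j^5 - 17*j^4/2 - 15*j^3/2 + 94*j^2 + 14*j - 240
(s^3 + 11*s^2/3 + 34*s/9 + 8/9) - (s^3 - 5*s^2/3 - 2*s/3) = 16*s^2/3 + 40*s/9 + 8/9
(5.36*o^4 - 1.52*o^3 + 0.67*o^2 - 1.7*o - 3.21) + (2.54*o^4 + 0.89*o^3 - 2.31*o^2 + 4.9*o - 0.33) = 7.9*o^4 - 0.63*o^3 - 1.64*o^2 + 3.2*o - 3.54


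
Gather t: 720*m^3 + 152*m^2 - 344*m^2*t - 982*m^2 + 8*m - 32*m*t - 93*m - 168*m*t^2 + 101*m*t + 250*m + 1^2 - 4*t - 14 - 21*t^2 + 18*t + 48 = 720*m^3 - 830*m^2 + 165*m + t^2*(-168*m - 21) + t*(-344*m^2 + 69*m + 14) + 35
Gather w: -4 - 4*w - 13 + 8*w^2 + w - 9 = 8*w^2 - 3*w - 26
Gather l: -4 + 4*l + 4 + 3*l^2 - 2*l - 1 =3*l^2 + 2*l - 1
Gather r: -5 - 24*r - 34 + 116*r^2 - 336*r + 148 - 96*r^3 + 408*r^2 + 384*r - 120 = -96*r^3 + 524*r^2 + 24*r - 11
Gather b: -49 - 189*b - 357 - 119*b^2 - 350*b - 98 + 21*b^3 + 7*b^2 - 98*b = 21*b^3 - 112*b^2 - 637*b - 504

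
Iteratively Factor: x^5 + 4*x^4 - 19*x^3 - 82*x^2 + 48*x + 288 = (x + 3)*(x^4 + x^3 - 22*x^2 - 16*x + 96) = (x - 4)*(x + 3)*(x^3 + 5*x^2 - 2*x - 24) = (x - 4)*(x + 3)^2*(x^2 + 2*x - 8) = (x - 4)*(x - 2)*(x + 3)^2*(x + 4)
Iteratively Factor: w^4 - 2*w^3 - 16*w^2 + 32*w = (w - 4)*(w^3 + 2*w^2 - 8*w) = (w - 4)*(w + 4)*(w^2 - 2*w) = w*(w - 4)*(w + 4)*(w - 2)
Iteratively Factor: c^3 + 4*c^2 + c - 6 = (c + 2)*(c^2 + 2*c - 3) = (c + 2)*(c + 3)*(c - 1)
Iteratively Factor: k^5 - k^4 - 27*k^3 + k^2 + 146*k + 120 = (k + 1)*(k^4 - 2*k^3 - 25*k^2 + 26*k + 120) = (k + 1)*(k + 4)*(k^3 - 6*k^2 - k + 30) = (k - 5)*(k + 1)*(k + 4)*(k^2 - k - 6) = (k - 5)*(k + 1)*(k + 2)*(k + 4)*(k - 3)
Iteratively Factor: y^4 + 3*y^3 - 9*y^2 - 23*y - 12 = (y + 4)*(y^3 - y^2 - 5*y - 3) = (y + 1)*(y + 4)*(y^2 - 2*y - 3) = (y - 3)*(y + 1)*(y + 4)*(y + 1)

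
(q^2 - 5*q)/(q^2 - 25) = q/(q + 5)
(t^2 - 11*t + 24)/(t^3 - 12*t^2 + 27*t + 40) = (t - 3)/(t^2 - 4*t - 5)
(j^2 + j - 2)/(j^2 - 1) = (j + 2)/(j + 1)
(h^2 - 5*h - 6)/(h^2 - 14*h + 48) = (h + 1)/(h - 8)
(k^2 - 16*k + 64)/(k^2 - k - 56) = (k - 8)/(k + 7)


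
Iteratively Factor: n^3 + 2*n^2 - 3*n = (n - 1)*(n^2 + 3*n) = (n - 1)*(n + 3)*(n)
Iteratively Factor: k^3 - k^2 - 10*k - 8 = (k + 2)*(k^2 - 3*k - 4) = (k + 1)*(k + 2)*(k - 4)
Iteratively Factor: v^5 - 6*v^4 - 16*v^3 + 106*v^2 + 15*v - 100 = (v - 5)*(v^4 - v^3 - 21*v^2 + v + 20) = (v - 5)*(v + 4)*(v^3 - 5*v^2 - v + 5) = (v - 5)*(v - 1)*(v + 4)*(v^2 - 4*v - 5) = (v - 5)*(v - 1)*(v + 1)*(v + 4)*(v - 5)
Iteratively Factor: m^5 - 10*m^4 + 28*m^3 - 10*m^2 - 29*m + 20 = (m + 1)*(m^4 - 11*m^3 + 39*m^2 - 49*m + 20) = (m - 5)*(m + 1)*(m^3 - 6*m^2 + 9*m - 4) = (m - 5)*(m - 4)*(m + 1)*(m^2 - 2*m + 1) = (m - 5)*(m - 4)*(m - 1)*(m + 1)*(m - 1)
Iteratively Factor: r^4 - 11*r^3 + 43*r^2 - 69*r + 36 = (r - 1)*(r^3 - 10*r^2 + 33*r - 36) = (r - 3)*(r - 1)*(r^2 - 7*r + 12) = (r - 4)*(r - 3)*(r - 1)*(r - 3)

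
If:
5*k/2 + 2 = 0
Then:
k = -4/5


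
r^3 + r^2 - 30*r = r*(r - 5)*(r + 6)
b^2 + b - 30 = (b - 5)*(b + 6)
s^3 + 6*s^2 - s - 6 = (s - 1)*(s + 1)*(s + 6)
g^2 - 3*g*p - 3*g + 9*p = (g - 3)*(g - 3*p)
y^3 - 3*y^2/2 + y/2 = y*(y - 1)*(y - 1/2)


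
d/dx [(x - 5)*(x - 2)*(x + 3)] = 3*x^2 - 8*x - 11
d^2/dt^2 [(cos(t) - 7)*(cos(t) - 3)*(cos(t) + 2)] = -7*cos(t)/4 + 16*cos(2*t) - 9*cos(3*t)/4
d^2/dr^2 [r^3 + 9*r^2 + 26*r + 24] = 6*r + 18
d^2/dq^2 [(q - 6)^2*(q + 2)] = 6*q - 20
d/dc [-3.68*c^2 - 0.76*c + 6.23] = -7.36*c - 0.76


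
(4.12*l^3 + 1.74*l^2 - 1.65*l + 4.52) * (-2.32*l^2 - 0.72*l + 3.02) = -9.5584*l^5 - 7.0032*l^4 + 15.0176*l^3 - 4.0436*l^2 - 8.2374*l + 13.6504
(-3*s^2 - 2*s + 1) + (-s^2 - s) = -4*s^2 - 3*s + 1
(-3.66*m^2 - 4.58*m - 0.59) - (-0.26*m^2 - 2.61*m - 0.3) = -3.4*m^2 - 1.97*m - 0.29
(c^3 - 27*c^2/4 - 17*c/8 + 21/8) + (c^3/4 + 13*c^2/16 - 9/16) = 5*c^3/4 - 95*c^2/16 - 17*c/8 + 33/16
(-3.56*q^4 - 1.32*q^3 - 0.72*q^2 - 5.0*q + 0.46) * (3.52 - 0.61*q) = 2.1716*q^5 - 11.726*q^4 - 4.2072*q^3 + 0.5156*q^2 - 17.8806*q + 1.6192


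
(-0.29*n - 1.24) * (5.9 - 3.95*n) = 1.1455*n^2 + 3.187*n - 7.316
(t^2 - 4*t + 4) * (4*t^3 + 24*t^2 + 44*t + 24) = 4*t^5 + 8*t^4 - 36*t^3 - 56*t^2 + 80*t + 96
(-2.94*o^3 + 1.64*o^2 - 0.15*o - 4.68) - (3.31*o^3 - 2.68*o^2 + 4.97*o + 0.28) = -6.25*o^3 + 4.32*o^2 - 5.12*o - 4.96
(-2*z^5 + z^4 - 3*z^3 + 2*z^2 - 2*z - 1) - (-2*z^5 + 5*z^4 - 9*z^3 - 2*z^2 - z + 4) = -4*z^4 + 6*z^3 + 4*z^2 - z - 5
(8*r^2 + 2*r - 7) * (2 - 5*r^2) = -40*r^4 - 10*r^3 + 51*r^2 + 4*r - 14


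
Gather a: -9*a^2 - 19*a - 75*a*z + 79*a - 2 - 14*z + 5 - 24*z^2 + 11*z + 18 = -9*a^2 + a*(60 - 75*z) - 24*z^2 - 3*z + 21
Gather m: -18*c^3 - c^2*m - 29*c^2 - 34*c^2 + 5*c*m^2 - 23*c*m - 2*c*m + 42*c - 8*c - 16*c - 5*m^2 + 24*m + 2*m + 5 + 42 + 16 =-18*c^3 - 63*c^2 + 18*c + m^2*(5*c - 5) + m*(-c^2 - 25*c + 26) + 63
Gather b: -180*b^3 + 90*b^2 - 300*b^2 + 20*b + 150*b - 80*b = -180*b^3 - 210*b^2 + 90*b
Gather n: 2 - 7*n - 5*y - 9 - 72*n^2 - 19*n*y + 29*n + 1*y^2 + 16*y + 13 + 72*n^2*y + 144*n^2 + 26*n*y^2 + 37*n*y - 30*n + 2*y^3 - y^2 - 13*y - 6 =n^2*(72*y + 72) + n*(26*y^2 + 18*y - 8) + 2*y^3 - 2*y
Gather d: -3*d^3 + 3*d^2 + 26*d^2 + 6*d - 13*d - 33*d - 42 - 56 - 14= -3*d^3 + 29*d^2 - 40*d - 112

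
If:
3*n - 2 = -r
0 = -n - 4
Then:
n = -4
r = 14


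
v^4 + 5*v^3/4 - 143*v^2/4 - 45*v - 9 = (v - 6)*(v + 1/4)*(v + 1)*(v + 6)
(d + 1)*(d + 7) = d^2 + 8*d + 7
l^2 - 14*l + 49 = (l - 7)^2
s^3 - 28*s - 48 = (s - 6)*(s + 2)*(s + 4)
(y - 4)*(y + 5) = y^2 + y - 20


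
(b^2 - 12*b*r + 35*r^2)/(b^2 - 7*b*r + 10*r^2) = (-b + 7*r)/(-b + 2*r)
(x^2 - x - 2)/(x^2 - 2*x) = (x + 1)/x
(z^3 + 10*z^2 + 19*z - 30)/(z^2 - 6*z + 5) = (z^2 + 11*z + 30)/(z - 5)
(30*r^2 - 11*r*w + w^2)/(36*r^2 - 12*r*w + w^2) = (5*r - w)/(6*r - w)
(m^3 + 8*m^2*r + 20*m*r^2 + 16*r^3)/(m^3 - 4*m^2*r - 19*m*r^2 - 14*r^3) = (-m^2 - 6*m*r - 8*r^2)/(-m^2 + 6*m*r + 7*r^2)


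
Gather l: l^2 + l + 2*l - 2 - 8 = l^2 + 3*l - 10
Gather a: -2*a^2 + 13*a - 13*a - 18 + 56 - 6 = 32 - 2*a^2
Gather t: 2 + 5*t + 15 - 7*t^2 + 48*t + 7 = -7*t^2 + 53*t + 24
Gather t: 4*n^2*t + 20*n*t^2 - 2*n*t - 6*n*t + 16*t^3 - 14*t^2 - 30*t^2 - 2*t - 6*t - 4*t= 16*t^3 + t^2*(20*n - 44) + t*(4*n^2 - 8*n - 12)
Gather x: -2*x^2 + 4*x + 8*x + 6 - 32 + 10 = -2*x^2 + 12*x - 16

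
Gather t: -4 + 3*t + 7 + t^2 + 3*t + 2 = t^2 + 6*t + 5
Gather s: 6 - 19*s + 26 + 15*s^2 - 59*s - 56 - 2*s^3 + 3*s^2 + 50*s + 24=-2*s^3 + 18*s^2 - 28*s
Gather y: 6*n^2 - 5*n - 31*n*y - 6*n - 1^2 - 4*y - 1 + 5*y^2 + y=6*n^2 - 11*n + 5*y^2 + y*(-31*n - 3) - 2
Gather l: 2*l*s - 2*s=2*l*s - 2*s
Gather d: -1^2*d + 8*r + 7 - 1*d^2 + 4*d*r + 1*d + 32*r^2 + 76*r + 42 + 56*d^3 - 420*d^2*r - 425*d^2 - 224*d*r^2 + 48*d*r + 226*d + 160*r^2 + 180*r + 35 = 56*d^3 + d^2*(-420*r - 426) + d*(-224*r^2 + 52*r + 226) + 192*r^2 + 264*r + 84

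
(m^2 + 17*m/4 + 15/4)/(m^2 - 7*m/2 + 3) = (4*m^2 + 17*m + 15)/(2*(2*m^2 - 7*m + 6))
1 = 1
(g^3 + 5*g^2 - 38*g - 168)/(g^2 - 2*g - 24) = g + 7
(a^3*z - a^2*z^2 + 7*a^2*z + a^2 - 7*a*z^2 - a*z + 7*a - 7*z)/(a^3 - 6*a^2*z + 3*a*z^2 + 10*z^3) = (a^3*z - a^2*z^2 + 7*a^2*z + a^2 - 7*a*z^2 - a*z + 7*a - 7*z)/(a^3 - 6*a^2*z + 3*a*z^2 + 10*z^3)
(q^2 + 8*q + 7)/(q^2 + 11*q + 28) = (q + 1)/(q + 4)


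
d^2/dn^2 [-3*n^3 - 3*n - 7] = -18*n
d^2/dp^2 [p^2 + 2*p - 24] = 2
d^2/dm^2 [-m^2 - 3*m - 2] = -2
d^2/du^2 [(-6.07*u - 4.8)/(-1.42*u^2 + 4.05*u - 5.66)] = ((35.535 - 51.7164*u)*(1.42*u^2 - 4.05*u + 5.66) + (2.84*u - 4.05)*(5.68*u - 8.1)*(6.07*u + 4.8))/(1.42*u^2 - 4.05*u + 5.66)^3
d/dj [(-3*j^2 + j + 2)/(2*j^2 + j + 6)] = (-5*j^2 - 44*j + 4)/(4*j^4 + 4*j^3 + 25*j^2 + 12*j + 36)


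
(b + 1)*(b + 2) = b^2 + 3*b + 2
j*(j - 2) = j^2 - 2*j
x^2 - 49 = (x - 7)*(x + 7)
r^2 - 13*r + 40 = (r - 8)*(r - 5)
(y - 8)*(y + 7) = y^2 - y - 56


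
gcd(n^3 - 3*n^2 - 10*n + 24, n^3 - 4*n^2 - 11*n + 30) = n^2 + n - 6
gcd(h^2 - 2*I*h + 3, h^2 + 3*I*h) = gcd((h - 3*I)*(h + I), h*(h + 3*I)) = 1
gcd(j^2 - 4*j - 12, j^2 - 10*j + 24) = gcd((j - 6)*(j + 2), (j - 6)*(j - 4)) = j - 6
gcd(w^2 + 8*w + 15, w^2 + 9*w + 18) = w + 3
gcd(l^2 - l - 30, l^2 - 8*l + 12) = l - 6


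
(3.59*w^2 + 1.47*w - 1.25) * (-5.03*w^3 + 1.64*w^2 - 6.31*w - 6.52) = -18.0577*w^5 - 1.5065*w^4 - 13.9546*w^3 - 34.7325*w^2 - 1.6969*w + 8.15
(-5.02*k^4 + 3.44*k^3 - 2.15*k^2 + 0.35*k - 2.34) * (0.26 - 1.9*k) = 9.538*k^5 - 7.8412*k^4 + 4.9794*k^3 - 1.224*k^2 + 4.537*k - 0.6084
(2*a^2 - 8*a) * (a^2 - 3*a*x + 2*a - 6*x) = 2*a^4 - 6*a^3*x - 4*a^3 + 12*a^2*x - 16*a^2 + 48*a*x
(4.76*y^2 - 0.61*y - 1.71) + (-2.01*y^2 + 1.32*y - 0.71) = 2.75*y^2 + 0.71*y - 2.42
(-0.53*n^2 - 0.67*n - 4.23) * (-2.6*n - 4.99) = 1.378*n^3 + 4.3867*n^2 + 14.3413*n + 21.1077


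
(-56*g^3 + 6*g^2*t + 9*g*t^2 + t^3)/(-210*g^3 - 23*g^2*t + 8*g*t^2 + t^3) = (-8*g^2 + 2*g*t + t^2)/(-30*g^2 + g*t + t^2)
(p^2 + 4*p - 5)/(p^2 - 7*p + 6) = (p + 5)/(p - 6)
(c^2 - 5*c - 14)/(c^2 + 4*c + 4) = (c - 7)/(c + 2)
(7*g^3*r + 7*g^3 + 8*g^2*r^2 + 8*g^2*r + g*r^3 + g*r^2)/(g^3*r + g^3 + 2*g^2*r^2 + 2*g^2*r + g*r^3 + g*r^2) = (7*g + r)/(g + r)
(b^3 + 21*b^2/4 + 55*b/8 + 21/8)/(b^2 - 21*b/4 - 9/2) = (2*b^2 + 9*b + 7)/(2*(b - 6))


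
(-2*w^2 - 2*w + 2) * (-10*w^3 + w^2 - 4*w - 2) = 20*w^5 + 18*w^4 - 14*w^3 + 14*w^2 - 4*w - 4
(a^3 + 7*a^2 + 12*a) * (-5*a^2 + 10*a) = -5*a^5 - 25*a^4 + 10*a^3 + 120*a^2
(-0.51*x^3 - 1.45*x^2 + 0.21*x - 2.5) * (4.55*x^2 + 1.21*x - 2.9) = -2.3205*x^5 - 7.2146*x^4 + 0.68*x^3 - 6.9159*x^2 - 3.634*x + 7.25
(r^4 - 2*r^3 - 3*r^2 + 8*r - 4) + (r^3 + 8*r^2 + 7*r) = r^4 - r^3 + 5*r^2 + 15*r - 4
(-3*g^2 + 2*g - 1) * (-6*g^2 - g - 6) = 18*g^4 - 9*g^3 + 22*g^2 - 11*g + 6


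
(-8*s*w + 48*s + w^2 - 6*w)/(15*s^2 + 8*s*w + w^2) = (-8*s*w + 48*s + w^2 - 6*w)/(15*s^2 + 8*s*w + w^2)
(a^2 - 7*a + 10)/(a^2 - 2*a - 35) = (-a^2 + 7*a - 10)/(-a^2 + 2*a + 35)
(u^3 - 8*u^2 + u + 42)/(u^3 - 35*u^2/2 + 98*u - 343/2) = 2*(u^2 - u - 6)/(2*u^2 - 21*u + 49)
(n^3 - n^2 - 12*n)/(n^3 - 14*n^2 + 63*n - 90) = n*(n^2 - n - 12)/(n^3 - 14*n^2 + 63*n - 90)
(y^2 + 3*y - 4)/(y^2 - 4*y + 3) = (y + 4)/(y - 3)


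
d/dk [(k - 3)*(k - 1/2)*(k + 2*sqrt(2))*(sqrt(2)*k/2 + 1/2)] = 2*sqrt(2)*k^3 - 21*sqrt(2)*k^2/4 + 15*k^2/2 - 35*k/2 + 7*sqrt(2)*k/2 - 7*sqrt(2)/2 + 15/4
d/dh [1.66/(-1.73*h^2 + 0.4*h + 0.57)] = (5.7436*h - 0.664)/(-1.73*h^2 + 0.4*h + 0.57)^2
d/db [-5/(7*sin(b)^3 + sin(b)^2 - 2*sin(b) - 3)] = 5*(21*sin(b)^2 + 2*sin(b) - 2)*cos(b)/(7*sin(b)^3 + sin(b)^2 - 2*sin(b) - 3)^2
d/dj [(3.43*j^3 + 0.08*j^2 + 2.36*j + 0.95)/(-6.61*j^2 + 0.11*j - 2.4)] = (-22.6723*j^4 + 0.7546*j^3 - 9.08760000000001*j^2 + 12.175*j - 5.7685)/(43.6921*j^4 - 1.4542*j^3 + 31.7401*j^2 - 0.528*j + 5.76)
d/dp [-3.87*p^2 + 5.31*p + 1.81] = 5.31 - 7.74*p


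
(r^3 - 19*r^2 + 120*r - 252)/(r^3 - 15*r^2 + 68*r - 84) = (r - 6)/(r - 2)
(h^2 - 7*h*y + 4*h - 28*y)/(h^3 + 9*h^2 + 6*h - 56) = (h - 7*y)/(h^2 + 5*h - 14)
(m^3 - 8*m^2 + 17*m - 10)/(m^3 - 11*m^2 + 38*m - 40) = (m - 1)/(m - 4)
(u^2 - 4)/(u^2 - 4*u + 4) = (u + 2)/(u - 2)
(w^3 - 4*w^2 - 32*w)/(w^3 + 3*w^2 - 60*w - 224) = w/(w + 7)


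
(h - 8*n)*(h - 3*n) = h^2 - 11*h*n + 24*n^2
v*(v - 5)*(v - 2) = v^3 - 7*v^2 + 10*v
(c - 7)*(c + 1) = c^2 - 6*c - 7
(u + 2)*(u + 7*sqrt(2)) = u^2 + 2*u + 7*sqrt(2)*u + 14*sqrt(2)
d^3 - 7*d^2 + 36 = (d - 6)*(d - 3)*(d + 2)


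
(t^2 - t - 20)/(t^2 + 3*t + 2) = (t^2 - t - 20)/(t^2 + 3*t + 2)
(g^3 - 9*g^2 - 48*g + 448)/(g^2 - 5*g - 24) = (g^2 - g - 56)/(g + 3)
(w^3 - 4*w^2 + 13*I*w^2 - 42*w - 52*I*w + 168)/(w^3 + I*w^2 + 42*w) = (w^2 + 2*w*(-2 + 3*I) - 24*I)/(w*(w - 6*I))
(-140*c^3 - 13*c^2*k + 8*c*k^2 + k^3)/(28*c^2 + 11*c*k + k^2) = (-20*c^2 + c*k + k^2)/(4*c + k)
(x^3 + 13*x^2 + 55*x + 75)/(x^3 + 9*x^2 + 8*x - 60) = (x^2 + 8*x + 15)/(x^2 + 4*x - 12)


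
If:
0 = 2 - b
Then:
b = 2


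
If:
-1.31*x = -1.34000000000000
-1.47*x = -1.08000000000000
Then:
No Solution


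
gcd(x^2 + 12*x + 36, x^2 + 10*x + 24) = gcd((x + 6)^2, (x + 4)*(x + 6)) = x + 6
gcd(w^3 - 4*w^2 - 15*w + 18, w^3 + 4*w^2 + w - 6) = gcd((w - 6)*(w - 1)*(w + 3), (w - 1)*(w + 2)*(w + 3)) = w^2 + 2*w - 3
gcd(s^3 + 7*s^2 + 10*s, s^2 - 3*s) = s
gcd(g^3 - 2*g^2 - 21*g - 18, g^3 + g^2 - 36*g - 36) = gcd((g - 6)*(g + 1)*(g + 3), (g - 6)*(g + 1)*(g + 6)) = g^2 - 5*g - 6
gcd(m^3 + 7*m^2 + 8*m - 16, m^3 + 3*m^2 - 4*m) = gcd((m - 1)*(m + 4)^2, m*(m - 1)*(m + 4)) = m^2 + 3*m - 4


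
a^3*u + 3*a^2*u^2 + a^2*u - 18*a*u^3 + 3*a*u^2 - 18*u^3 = (a - 3*u)*(a + 6*u)*(a*u + u)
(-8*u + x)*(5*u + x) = -40*u^2 - 3*u*x + x^2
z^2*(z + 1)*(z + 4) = z^4 + 5*z^3 + 4*z^2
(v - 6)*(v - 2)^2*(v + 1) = v^4 - 9*v^3 + 18*v^2 + 4*v - 24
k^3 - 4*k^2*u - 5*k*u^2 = k*(k - 5*u)*(k + u)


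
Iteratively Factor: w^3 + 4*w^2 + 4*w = (w)*(w^2 + 4*w + 4) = w*(w + 2)*(w + 2)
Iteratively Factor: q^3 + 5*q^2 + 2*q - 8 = (q + 4)*(q^2 + q - 2) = (q + 2)*(q + 4)*(q - 1)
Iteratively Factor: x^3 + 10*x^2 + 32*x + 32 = (x + 4)*(x^2 + 6*x + 8) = (x + 2)*(x + 4)*(x + 4)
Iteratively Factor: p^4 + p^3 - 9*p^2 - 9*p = (p)*(p^3 + p^2 - 9*p - 9) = p*(p + 3)*(p^2 - 2*p - 3) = p*(p + 1)*(p + 3)*(p - 3)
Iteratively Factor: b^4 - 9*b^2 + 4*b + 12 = (b + 3)*(b^3 - 3*b^2 + 4) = (b - 2)*(b + 3)*(b^2 - b - 2) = (b - 2)*(b + 1)*(b + 3)*(b - 2)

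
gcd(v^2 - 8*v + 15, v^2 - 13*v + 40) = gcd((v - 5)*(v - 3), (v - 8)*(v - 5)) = v - 5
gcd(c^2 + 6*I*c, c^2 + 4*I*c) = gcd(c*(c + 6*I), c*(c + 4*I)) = c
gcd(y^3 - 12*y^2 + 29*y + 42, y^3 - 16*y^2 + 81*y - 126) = y^2 - 13*y + 42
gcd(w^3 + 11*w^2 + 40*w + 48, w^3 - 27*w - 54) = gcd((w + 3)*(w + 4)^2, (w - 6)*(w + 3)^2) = w + 3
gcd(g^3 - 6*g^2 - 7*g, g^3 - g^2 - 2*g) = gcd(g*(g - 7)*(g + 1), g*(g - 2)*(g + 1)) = g^2 + g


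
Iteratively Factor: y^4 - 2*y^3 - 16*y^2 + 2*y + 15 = (y - 5)*(y^3 + 3*y^2 - y - 3) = (y - 5)*(y + 3)*(y^2 - 1) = (y - 5)*(y + 1)*(y + 3)*(y - 1)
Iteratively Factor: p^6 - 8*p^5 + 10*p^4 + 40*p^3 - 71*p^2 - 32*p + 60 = (p - 1)*(p^5 - 7*p^4 + 3*p^3 + 43*p^2 - 28*p - 60) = (p - 3)*(p - 1)*(p^4 - 4*p^3 - 9*p^2 + 16*p + 20) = (p - 5)*(p - 3)*(p - 1)*(p^3 + p^2 - 4*p - 4) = (p - 5)*(p - 3)*(p - 1)*(p + 2)*(p^2 - p - 2) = (p - 5)*(p - 3)*(p - 2)*(p - 1)*(p + 2)*(p + 1)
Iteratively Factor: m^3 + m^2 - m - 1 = (m + 1)*(m^2 - 1) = (m - 1)*(m + 1)*(m + 1)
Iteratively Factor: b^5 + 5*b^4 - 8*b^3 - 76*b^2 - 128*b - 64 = (b + 1)*(b^4 + 4*b^3 - 12*b^2 - 64*b - 64) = (b + 1)*(b + 2)*(b^3 + 2*b^2 - 16*b - 32) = (b + 1)*(b + 2)*(b + 4)*(b^2 - 2*b - 8) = (b - 4)*(b + 1)*(b + 2)*(b + 4)*(b + 2)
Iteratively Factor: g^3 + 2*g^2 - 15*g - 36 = (g + 3)*(g^2 - g - 12) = (g + 3)^2*(g - 4)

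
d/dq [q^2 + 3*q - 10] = 2*q + 3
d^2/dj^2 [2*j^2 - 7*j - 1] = 4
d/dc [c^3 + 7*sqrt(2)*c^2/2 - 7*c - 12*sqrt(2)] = 3*c^2 + 7*sqrt(2)*c - 7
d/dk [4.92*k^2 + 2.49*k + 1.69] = 9.84*k + 2.49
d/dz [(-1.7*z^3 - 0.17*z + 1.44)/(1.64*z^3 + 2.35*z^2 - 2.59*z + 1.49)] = (-3.995*z^4 + 9.3636*z^3 - 14.2843*z^2 - 6.768*z + 3.4763)/(2.6896*z^6 + 7.708*z^5 - 2.9727*z^4 - 7.2858*z^3 + 13.7111*z^2 - 7.7182*z + 2.2201)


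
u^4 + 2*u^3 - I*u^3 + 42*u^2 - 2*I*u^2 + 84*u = u*(u + 2)*(u - 7*I)*(u + 6*I)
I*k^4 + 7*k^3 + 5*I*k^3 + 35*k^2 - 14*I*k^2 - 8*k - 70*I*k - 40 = (k + 5)*(k - 4*I)*(k - 2*I)*(I*k + 1)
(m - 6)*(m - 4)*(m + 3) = m^3 - 7*m^2 - 6*m + 72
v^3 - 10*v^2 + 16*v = v*(v - 8)*(v - 2)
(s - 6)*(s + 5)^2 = s^3 + 4*s^2 - 35*s - 150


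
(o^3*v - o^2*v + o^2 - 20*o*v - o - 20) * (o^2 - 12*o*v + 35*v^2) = o^5*v - 12*o^4*v^2 - o^4*v + o^4 + 35*o^3*v^3 + 12*o^3*v^2 - 32*o^3*v - o^3 - 35*o^2*v^3 + 275*o^2*v^2 + 12*o^2*v - 20*o^2 - 700*o*v^3 - 35*o*v^2 + 240*o*v - 700*v^2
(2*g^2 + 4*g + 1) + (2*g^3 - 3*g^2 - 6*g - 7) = 2*g^3 - g^2 - 2*g - 6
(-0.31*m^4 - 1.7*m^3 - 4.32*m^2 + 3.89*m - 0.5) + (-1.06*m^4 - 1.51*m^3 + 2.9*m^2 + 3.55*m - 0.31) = -1.37*m^4 - 3.21*m^3 - 1.42*m^2 + 7.44*m - 0.81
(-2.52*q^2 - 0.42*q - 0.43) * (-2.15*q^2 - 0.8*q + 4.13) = 5.418*q^4 + 2.919*q^3 - 9.1471*q^2 - 1.3906*q - 1.7759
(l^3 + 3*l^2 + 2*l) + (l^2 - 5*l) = l^3 + 4*l^2 - 3*l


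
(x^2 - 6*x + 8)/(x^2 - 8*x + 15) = (x^2 - 6*x + 8)/(x^2 - 8*x + 15)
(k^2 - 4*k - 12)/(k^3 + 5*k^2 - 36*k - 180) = (k + 2)/(k^2 + 11*k + 30)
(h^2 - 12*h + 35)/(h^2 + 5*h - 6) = (h^2 - 12*h + 35)/(h^2 + 5*h - 6)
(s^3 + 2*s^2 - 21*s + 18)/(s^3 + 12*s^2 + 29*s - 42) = (s - 3)/(s + 7)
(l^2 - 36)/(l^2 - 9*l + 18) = (l + 6)/(l - 3)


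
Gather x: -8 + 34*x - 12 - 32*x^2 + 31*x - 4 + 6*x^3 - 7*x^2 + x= 6*x^3 - 39*x^2 + 66*x - 24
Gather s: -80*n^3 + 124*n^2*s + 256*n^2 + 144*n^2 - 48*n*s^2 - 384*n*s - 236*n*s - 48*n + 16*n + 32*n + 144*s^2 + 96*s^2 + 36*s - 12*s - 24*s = -80*n^3 + 400*n^2 + s^2*(240 - 48*n) + s*(124*n^2 - 620*n)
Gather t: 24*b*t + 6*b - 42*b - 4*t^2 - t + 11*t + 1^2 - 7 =-36*b - 4*t^2 + t*(24*b + 10) - 6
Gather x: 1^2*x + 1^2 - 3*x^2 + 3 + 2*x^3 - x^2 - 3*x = 2*x^3 - 4*x^2 - 2*x + 4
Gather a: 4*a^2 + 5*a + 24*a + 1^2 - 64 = 4*a^2 + 29*a - 63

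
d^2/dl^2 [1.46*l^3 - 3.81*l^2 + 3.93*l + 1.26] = 8.76*l - 7.62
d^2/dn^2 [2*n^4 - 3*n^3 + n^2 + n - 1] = 24*n^2 - 18*n + 2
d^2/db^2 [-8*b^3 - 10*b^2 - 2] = -48*b - 20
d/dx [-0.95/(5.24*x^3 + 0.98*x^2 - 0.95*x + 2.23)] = (14.934*x^2 + 1.862*x - 0.9025)/(5.24*x^3 + 0.98*x^2 - 0.95*x + 2.23)^2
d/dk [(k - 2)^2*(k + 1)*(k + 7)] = 4*k^3 + 12*k^2 - 42*k + 4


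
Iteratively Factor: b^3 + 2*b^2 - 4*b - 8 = (b + 2)*(b^2 - 4) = (b - 2)*(b + 2)*(b + 2)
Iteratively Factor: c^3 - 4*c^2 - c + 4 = (c - 4)*(c^2 - 1) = (c - 4)*(c + 1)*(c - 1)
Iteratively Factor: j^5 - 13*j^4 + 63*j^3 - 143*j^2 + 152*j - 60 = (j - 1)*(j^4 - 12*j^3 + 51*j^2 - 92*j + 60) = (j - 2)*(j - 1)*(j^3 - 10*j^2 + 31*j - 30) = (j - 5)*(j - 2)*(j - 1)*(j^2 - 5*j + 6) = (j - 5)*(j - 3)*(j - 2)*(j - 1)*(j - 2)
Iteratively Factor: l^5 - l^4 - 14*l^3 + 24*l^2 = (l - 2)*(l^4 + l^3 - 12*l^2) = (l - 3)*(l - 2)*(l^3 + 4*l^2) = (l - 3)*(l - 2)*(l + 4)*(l^2) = l*(l - 3)*(l - 2)*(l + 4)*(l)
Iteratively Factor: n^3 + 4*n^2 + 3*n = (n + 3)*(n^2 + n) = (n + 1)*(n + 3)*(n)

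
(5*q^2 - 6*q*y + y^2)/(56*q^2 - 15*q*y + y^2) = (5*q^2 - 6*q*y + y^2)/(56*q^2 - 15*q*y + y^2)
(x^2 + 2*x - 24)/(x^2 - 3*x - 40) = (-x^2 - 2*x + 24)/(-x^2 + 3*x + 40)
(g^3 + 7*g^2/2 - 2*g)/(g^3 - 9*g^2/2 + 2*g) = (g + 4)/(g - 4)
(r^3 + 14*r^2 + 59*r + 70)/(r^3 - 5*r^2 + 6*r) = (r^3 + 14*r^2 + 59*r + 70)/(r*(r^2 - 5*r + 6))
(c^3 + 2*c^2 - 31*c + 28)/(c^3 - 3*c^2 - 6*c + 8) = (c + 7)/(c + 2)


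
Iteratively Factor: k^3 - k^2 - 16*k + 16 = (k - 4)*(k^2 + 3*k - 4) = (k - 4)*(k - 1)*(k + 4)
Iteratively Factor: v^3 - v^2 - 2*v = (v + 1)*(v^2 - 2*v) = v*(v + 1)*(v - 2)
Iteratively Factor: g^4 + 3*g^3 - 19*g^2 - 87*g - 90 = (g + 3)*(g^3 - 19*g - 30) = (g + 2)*(g + 3)*(g^2 - 2*g - 15) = (g + 2)*(g + 3)^2*(g - 5)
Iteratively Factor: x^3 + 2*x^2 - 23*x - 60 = (x + 3)*(x^2 - x - 20) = (x + 3)*(x + 4)*(x - 5)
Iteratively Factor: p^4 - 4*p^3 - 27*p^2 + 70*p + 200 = (p - 5)*(p^3 + p^2 - 22*p - 40) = (p - 5)^2*(p^2 + 6*p + 8) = (p - 5)^2*(p + 2)*(p + 4)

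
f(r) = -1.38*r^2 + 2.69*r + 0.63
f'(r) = 2.69 - 2.76*r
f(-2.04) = -10.60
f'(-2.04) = 8.32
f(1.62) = 1.37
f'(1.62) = -1.78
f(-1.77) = -8.45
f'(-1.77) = 7.58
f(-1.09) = -3.94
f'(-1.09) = 5.70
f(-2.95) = -19.31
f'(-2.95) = 10.83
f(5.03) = -20.75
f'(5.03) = -11.19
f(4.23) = -12.68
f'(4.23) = -8.98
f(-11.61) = -216.61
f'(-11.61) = 34.73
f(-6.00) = -65.19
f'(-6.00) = 19.25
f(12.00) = -165.81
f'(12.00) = -30.43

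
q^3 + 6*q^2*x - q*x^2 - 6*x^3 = (q - x)*(q + x)*(q + 6*x)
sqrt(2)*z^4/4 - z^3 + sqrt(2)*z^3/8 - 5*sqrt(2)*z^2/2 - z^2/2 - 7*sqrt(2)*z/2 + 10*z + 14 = (z/2 + 1)*(z - 7/2)*(z - 2*sqrt(2))*(sqrt(2)*z/2 + sqrt(2))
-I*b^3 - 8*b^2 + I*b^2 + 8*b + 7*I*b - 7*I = (b - 7*I)*(b - I)*(-I*b + I)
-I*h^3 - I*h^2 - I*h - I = (h + 1)*(h - I)*(-I*h + 1)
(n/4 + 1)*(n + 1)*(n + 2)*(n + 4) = n^4/4 + 11*n^3/4 + 21*n^2/2 + 16*n + 8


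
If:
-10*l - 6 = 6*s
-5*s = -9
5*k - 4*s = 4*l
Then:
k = 12/125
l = -42/25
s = 9/5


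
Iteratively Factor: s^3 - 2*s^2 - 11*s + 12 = (s - 1)*(s^2 - s - 12) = (s - 1)*(s + 3)*(s - 4)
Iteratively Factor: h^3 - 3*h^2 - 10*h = (h + 2)*(h^2 - 5*h) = (h - 5)*(h + 2)*(h)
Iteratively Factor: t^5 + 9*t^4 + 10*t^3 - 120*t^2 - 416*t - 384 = (t - 4)*(t^4 + 13*t^3 + 62*t^2 + 128*t + 96) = (t - 4)*(t + 2)*(t^3 + 11*t^2 + 40*t + 48) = (t - 4)*(t + 2)*(t + 4)*(t^2 + 7*t + 12) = (t - 4)*(t + 2)*(t + 4)^2*(t + 3)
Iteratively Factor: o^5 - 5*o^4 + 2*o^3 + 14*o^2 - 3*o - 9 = (o - 3)*(o^4 - 2*o^3 - 4*o^2 + 2*o + 3) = (o - 3)^2*(o^3 + o^2 - o - 1) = (o - 3)^2*(o + 1)*(o^2 - 1) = (o - 3)^2*(o + 1)^2*(o - 1)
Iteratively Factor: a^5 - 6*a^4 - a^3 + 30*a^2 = (a - 5)*(a^4 - a^3 - 6*a^2) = a*(a - 5)*(a^3 - a^2 - 6*a) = a*(a - 5)*(a - 3)*(a^2 + 2*a) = a^2*(a - 5)*(a - 3)*(a + 2)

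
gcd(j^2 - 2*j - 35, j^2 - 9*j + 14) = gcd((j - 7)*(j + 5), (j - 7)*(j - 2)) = j - 7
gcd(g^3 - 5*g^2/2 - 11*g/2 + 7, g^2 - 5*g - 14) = g + 2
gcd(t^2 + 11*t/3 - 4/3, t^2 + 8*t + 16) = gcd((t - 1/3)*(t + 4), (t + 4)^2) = t + 4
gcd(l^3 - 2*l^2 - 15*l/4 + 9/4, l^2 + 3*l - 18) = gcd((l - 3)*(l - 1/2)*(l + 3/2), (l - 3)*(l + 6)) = l - 3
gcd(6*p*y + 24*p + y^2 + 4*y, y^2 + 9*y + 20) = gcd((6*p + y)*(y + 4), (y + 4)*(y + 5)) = y + 4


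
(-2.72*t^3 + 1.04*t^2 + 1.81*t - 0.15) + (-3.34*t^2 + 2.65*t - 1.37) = -2.72*t^3 - 2.3*t^2 + 4.46*t - 1.52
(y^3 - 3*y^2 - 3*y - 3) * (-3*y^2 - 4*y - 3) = -3*y^5 + 5*y^4 + 18*y^3 + 30*y^2 + 21*y + 9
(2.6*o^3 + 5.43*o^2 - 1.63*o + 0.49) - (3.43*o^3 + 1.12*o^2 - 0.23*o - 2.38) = -0.83*o^3 + 4.31*o^2 - 1.4*o + 2.87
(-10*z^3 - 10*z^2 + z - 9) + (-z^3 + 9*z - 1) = -11*z^3 - 10*z^2 + 10*z - 10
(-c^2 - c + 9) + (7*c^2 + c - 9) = 6*c^2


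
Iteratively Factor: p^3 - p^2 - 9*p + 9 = (p - 1)*(p^2 - 9) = (p - 1)*(p + 3)*(p - 3)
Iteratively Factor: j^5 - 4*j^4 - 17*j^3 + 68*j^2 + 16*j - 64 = (j - 1)*(j^4 - 3*j^3 - 20*j^2 + 48*j + 64) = (j - 1)*(j + 1)*(j^3 - 4*j^2 - 16*j + 64) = (j - 4)*(j - 1)*(j + 1)*(j^2 - 16) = (j - 4)^2*(j - 1)*(j + 1)*(j + 4)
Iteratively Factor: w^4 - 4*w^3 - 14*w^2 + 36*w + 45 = (w + 3)*(w^3 - 7*w^2 + 7*w + 15) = (w + 1)*(w + 3)*(w^2 - 8*w + 15) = (w - 3)*(w + 1)*(w + 3)*(w - 5)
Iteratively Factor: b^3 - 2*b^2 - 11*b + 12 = (b - 4)*(b^2 + 2*b - 3) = (b - 4)*(b - 1)*(b + 3)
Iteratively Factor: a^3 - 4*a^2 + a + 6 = (a + 1)*(a^2 - 5*a + 6) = (a - 3)*(a + 1)*(a - 2)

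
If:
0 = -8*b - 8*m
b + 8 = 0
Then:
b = -8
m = 8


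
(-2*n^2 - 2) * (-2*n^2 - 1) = 4*n^4 + 6*n^2 + 2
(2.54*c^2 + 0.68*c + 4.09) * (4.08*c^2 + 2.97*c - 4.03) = 10.3632*c^4 + 10.3182*c^3 + 8.4706*c^2 + 9.4069*c - 16.4827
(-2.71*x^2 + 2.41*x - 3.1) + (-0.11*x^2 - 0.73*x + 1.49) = -2.82*x^2 + 1.68*x - 1.61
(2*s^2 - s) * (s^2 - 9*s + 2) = 2*s^4 - 19*s^3 + 13*s^2 - 2*s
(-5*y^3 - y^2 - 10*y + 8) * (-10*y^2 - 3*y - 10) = 50*y^5 + 25*y^4 + 153*y^3 - 40*y^2 + 76*y - 80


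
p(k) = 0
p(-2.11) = 0.00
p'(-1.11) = 0.00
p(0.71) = 0.00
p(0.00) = 0.00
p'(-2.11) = 0.00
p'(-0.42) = 0.00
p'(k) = 0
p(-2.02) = 0.00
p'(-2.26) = 0.00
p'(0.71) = 0.00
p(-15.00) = 0.00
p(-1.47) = 0.00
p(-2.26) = 0.00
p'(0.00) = 0.00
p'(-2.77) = 0.00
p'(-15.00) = 0.00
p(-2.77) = 0.00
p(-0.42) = 0.00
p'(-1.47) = 0.00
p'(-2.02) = 0.00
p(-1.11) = 0.00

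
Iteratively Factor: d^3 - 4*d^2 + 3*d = (d - 3)*(d^2 - d) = (d - 3)*(d - 1)*(d)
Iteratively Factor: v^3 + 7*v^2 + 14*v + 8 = (v + 2)*(v^2 + 5*v + 4) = (v + 1)*(v + 2)*(v + 4)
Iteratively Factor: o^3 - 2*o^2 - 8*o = (o)*(o^2 - 2*o - 8) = o*(o - 4)*(o + 2)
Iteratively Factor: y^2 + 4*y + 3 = (y + 1)*(y + 3)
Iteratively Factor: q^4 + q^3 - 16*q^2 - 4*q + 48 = (q - 2)*(q^3 + 3*q^2 - 10*q - 24) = (q - 2)*(q + 4)*(q^2 - q - 6) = (q - 2)*(q + 2)*(q + 4)*(q - 3)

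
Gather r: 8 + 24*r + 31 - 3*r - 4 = 21*r + 35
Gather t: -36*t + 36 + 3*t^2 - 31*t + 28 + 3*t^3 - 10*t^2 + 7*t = 3*t^3 - 7*t^2 - 60*t + 64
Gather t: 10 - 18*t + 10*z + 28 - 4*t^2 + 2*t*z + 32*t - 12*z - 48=-4*t^2 + t*(2*z + 14) - 2*z - 10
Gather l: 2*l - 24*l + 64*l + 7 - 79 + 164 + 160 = 42*l + 252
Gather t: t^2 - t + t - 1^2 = t^2 - 1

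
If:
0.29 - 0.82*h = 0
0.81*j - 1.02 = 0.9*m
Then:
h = 0.35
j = 1.11111111111111*m + 1.25925925925926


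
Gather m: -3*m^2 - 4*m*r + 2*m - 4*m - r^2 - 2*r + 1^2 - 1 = -3*m^2 + m*(-4*r - 2) - r^2 - 2*r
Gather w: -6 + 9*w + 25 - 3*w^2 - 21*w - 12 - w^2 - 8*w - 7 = -4*w^2 - 20*w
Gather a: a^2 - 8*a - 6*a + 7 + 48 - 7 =a^2 - 14*a + 48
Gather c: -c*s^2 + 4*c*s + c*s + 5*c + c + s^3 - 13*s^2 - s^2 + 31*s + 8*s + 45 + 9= c*(-s^2 + 5*s + 6) + s^3 - 14*s^2 + 39*s + 54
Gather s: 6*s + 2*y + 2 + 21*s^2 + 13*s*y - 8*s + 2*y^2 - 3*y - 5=21*s^2 + s*(13*y - 2) + 2*y^2 - y - 3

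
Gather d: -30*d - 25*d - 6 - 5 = -55*d - 11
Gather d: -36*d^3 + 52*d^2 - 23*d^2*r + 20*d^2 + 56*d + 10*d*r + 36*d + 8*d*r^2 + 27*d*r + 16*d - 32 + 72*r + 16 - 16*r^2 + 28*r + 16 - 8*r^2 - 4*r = -36*d^3 + d^2*(72 - 23*r) + d*(8*r^2 + 37*r + 108) - 24*r^2 + 96*r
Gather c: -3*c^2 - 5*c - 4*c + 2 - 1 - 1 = -3*c^2 - 9*c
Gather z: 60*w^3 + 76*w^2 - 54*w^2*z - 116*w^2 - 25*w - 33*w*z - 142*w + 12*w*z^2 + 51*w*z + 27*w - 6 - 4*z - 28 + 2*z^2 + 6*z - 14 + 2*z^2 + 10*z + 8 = 60*w^3 - 40*w^2 - 140*w + z^2*(12*w + 4) + z*(-54*w^2 + 18*w + 12) - 40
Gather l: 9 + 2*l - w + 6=2*l - w + 15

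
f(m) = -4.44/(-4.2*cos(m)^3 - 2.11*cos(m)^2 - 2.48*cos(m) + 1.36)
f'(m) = -4.44*(-12.6*sin(m)*cos(m)^2 - 4.22*sin(m)*cos(m) - 2.48*sin(m))/(-4.2*cos(m)^3 - 2.11*cos(m)^2 - 2.48*cos(m) + 1.36)^2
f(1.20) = 285.95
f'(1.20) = 97209.12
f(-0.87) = 1.98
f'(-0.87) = -7.04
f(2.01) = -1.88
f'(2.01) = 2.15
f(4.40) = -2.17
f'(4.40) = -2.40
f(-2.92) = -0.78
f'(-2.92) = -0.31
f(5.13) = 16.26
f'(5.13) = -340.82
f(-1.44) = -4.48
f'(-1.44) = -14.53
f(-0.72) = 1.28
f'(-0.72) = -3.09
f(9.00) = -0.88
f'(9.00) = 0.65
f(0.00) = 0.60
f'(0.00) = 0.00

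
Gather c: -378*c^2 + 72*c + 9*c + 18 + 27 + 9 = -378*c^2 + 81*c + 54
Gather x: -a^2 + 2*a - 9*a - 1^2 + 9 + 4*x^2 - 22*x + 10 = -a^2 - 7*a + 4*x^2 - 22*x + 18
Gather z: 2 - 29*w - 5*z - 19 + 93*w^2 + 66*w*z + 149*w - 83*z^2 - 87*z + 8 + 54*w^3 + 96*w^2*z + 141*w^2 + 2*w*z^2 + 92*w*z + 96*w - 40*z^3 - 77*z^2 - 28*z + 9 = 54*w^3 + 234*w^2 + 216*w - 40*z^3 + z^2*(2*w - 160) + z*(96*w^2 + 158*w - 120)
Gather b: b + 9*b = 10*b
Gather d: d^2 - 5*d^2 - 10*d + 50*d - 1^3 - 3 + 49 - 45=-4*d^2 + 40*d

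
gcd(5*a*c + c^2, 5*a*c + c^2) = 5*a*c + c^2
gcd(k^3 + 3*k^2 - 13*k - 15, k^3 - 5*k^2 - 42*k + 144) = k - 3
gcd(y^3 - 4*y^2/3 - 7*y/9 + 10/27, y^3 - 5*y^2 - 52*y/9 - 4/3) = y + 2/3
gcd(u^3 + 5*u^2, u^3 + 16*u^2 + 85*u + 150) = u + 5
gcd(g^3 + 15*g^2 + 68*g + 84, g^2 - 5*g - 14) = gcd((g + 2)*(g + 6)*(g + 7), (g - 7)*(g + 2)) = g + 2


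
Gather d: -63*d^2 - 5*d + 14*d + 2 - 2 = -63*d^2 + 9*d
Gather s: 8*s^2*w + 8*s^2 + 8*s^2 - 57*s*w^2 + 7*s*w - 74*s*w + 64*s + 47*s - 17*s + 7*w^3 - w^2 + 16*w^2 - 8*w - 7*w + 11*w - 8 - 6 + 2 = s^2*(8*w + 16) + s*(-57*w^2 - 67*w + 94) + 7*w^3 + 15*w^2 - 4*w - 12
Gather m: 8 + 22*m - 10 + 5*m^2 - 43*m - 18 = 5*m^2 - 21*m - 20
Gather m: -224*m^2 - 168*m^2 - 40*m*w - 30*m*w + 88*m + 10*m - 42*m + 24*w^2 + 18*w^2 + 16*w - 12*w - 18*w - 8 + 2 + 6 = -392*m^2 + m*(56 - 70*w) + 42*w^2 - 14*w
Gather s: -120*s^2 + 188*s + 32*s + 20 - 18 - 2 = -120*s^2 + 220*s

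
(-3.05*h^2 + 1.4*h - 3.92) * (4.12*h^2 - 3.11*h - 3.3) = -12.566*h^4 + 15.2535*h^3 - 10.4394*h^2 + 7.5712*h + 12.936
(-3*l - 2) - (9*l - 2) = -12*l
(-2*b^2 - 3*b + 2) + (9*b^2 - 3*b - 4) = 7*b^2 - 6*b - 2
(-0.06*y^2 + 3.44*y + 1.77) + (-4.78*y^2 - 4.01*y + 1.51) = -4.84*y^2 - 0.57*y + 3.28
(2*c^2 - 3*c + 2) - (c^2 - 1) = c^2 - 3*c + 3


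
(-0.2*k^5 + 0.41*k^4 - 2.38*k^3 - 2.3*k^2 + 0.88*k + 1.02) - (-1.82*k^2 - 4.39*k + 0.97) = -0.2*k^5 + 0.41*k^4 - 2.38*k^3 - 0.48*k^2 + 5.27*k + 0.05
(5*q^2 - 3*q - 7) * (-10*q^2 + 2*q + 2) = -50*q^4 + 40*q^3 + 74*q^2 - 20*q - 14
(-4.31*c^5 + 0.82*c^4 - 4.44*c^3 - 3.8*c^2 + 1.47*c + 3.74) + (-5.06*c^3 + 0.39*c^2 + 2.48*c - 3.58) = -4.31*c^5 + 0.82*c^4 - 9.5*c^3 - 3.41*c^2 + 3.95*c + 0.16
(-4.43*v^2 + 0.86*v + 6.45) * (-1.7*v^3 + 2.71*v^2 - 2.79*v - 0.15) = 7.531*v^5 - 13.4673*v^4 + 3.7253*v^3 + 15.7446*v^2 - 18.1245*v - 0.9675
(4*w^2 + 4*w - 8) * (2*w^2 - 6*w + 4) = 8*w^4 - 16*w^3 - 24*w^2 + 64*w - 32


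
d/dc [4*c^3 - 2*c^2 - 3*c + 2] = 12*c^2 - 4*c - 3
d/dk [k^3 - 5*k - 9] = 3*k^2 - 5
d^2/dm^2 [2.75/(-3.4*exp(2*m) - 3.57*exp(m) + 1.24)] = (-2.75*(6.8*exp(m) + 3.57)*(13.6*exp(m) + 7.14)*exp(m) + (37.4*exp(m) + 9.8175)*(3.4*exp(2*m) + 3.57*exp(m) - 1.24))*exp(m)/(3.4*exp(2*m) + 3.57*exp(m) - 1.24)^3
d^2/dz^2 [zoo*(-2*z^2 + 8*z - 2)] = zoo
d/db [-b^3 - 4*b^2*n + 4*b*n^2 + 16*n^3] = -3*b^2 - 8*b*n + 4*n^2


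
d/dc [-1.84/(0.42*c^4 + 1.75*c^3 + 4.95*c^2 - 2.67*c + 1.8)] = (3.0912*c^3 + 9.66*c^2 + 18.216*c - 4.9128)/(0.42*c^4 + 1.75*c^3 + 4.95*c^2 - 2.67*c + 1.8)^2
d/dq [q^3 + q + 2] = 3*q^2 + 1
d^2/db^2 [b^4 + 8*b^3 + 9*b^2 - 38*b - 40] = 12*b^2 + 48*b + 18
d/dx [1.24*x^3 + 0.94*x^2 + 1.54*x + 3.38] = 3.72*x^2 + 1.88*x + 1.54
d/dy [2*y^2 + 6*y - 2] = 4*y + 6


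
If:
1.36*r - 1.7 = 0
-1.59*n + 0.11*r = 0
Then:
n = 0.09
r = 1.25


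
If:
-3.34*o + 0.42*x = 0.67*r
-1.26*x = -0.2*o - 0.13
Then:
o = 6.3*x - 0.65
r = 3.24029850746269 - 30.7791044776119*x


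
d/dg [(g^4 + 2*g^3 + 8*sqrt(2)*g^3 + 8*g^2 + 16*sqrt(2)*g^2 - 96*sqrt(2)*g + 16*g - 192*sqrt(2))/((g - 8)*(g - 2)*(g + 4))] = (g^6 - 12*g^5 - 92*g^4 - 64*sqrt(2)*g^4 - 192*sqrt(2)*g^3 + 128*g^3 + 288*g^2 + 1152*sqrt(2)*g^2 - 256*sqrt(2)*g + 1024*g - 10752*sqrt(2) + 1024)/(g^6 - 12*g^5 - 12*g^4 + 416*g^3 - 192*g^2 - 3072*g + 4096)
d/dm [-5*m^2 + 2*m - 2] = 2 - 10*m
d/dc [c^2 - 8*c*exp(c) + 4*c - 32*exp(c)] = -8*c*exp(c) + 2*c - 40*exp(c) + 4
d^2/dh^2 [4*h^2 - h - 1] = 8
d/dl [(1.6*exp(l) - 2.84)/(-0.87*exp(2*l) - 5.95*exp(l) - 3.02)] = (1.392*exp(2*l) - 4.9416*exp(l) - 21.73)*exp(l)/(0.7569*exp(4*l) + 10.353*exp(3*l) + 40.6573*exp(2*l) + 35.938*exp(l) + 9.1204)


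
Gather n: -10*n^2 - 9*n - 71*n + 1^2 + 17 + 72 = -10*n^2 - 80*n + 90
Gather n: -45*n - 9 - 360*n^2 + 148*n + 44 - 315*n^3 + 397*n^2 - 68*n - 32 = -315*n^3 + 37*n^2 + 35*n + 3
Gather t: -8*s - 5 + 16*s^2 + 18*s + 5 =16*s^2 + 10*s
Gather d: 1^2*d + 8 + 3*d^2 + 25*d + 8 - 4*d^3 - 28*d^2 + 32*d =-4*d^3 - 25*d^2 + 58*d + 16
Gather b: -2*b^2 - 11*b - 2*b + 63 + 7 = -2*b^2 - 13*b + 70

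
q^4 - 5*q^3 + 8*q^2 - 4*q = q*(q - 2)^2*(q - 1)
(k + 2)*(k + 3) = k^2 + 5*k + 6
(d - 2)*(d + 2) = d^2 - 4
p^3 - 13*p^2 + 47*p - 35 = (p - 7)*(p - 5)*(p - 1)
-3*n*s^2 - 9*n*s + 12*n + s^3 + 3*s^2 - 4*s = (-3*n + s)*(s - 1)*(s + 4)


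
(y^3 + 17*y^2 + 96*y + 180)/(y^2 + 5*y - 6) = (y^2 + 11*y + 30)/(y - 1)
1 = 1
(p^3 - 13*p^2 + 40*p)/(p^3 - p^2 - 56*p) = (p - 5)/(p + 7)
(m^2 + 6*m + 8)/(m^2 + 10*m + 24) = (m + 2)/(m + 6)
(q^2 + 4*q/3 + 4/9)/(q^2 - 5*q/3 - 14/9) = (3*q + 2)/(3*q - 7)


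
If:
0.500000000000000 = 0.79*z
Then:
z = 0.63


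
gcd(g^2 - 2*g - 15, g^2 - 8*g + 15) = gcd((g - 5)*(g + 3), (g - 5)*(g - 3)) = g - 5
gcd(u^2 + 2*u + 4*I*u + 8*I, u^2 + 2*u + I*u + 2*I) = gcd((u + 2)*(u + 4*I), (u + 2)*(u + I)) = u + 2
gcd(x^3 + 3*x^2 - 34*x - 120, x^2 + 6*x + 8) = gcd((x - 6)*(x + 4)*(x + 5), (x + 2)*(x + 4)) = x + 4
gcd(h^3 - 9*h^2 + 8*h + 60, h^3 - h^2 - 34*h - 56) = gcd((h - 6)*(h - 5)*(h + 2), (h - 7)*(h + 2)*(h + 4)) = h + 2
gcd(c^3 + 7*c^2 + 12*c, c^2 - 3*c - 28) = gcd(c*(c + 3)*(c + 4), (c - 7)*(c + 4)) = c + 4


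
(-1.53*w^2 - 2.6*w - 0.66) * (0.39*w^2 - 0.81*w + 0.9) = -0.5967*w^4 + 0.2253*w^3 + 0.4716*w^2 - 1.8054*w - 0.594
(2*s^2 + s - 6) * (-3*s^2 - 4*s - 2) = -6*s^4 - 11*s^3 + 10*s^2 + 22*s + 12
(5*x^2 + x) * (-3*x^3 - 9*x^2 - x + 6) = -15*x^5 - 48*x^4 - 14*x^3 + 29*x^2 + 6*x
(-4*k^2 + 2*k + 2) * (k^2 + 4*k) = -4*k^4 - 14*k^3 + 10*k^2 + 8*k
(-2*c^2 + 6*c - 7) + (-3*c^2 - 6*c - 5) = -5*c^2 - 12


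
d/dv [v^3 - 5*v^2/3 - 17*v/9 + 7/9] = 3*v^2 - 10*v/3 - 17/9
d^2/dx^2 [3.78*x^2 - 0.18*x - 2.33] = 7.56000000000000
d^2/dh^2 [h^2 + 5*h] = 2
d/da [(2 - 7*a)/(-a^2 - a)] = (-7*a^2 + 4*a + 2)/(a^2*(a^2 + 2*a + 1))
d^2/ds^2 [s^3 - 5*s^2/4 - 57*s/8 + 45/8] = 6*s - 5/2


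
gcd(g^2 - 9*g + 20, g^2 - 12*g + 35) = g - 5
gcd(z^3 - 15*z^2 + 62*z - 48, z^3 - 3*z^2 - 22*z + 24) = z^2 - 7*z + 6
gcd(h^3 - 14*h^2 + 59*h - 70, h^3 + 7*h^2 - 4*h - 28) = h - 2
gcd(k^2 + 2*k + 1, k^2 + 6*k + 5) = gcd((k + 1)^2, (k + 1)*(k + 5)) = k + 1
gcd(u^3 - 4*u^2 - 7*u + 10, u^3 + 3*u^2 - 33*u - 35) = u - 5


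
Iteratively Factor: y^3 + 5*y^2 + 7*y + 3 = (y + 3)*(y^2 + 2*y + 1) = (y + 1)*(y + 3)*(y + 1)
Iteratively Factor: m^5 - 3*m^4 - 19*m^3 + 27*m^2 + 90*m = (m + 3)*(m^4 - 6*m^3 - m^2 + 30*m) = (m + 2)*(m + 3)*(m^3 - 8*m^2 + 15*m) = (m - 5)*(m + 2)*(m + 3)*(m^2 - 3*m) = m*(m - 5)*(m + 2)*(m + 3)*(m - 3)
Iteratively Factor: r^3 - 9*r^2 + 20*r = (r)*(r^2 - 9*r + 20) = r*(r - 4)*(r - 5)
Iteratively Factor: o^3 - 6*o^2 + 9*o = (o)*(o^2 - 6*o + 9) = o*(o - 3)*(o - 3)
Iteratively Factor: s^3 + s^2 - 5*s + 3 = (s + 3)*(s^2 - 2*s + 1) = (s - 1)*(s + 3)*(s - 1)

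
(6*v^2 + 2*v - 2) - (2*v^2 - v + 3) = 4*v^2 + 3*v - 5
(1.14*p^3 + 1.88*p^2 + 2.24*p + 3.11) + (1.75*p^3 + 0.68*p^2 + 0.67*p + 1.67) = 2.89*p^3 + 2.56*p^2 + 2.91*p + 4.78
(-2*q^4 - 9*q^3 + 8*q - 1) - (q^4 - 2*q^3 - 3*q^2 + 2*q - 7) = -3*q^4 - 7*q^3 + 3*q^2 + 6*q + 6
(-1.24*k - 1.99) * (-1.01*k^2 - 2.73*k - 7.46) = 1.2524*k^3 + 5.3951*k^2 + 14.6831*k + 14.8454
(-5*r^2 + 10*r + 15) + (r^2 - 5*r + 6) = -4*r^2 + 5*r + 21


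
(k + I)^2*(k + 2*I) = k^3 + 4*I*k^2 - 5*k - 2*I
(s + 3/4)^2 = s^2 + 3*s/2 + 9/16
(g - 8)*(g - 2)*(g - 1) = g^3 - 11*g^2 + 26*g - 16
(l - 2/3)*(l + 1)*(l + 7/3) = l^3 + 8*l^2/3 + l/9 - 14/9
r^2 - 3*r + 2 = (r - 2)*(r - 1)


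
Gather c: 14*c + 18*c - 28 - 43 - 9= 32*c - 80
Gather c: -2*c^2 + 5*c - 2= -2*c^2 + 5*c - 2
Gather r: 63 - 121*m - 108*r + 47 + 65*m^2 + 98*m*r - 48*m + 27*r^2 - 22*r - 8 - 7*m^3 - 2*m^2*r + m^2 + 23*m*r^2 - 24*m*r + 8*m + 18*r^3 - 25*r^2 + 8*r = -7*m^3 + 66*m^2 - 161*m + 18*r^3 + r^2*(23*m + 2) + r*(-2*m^2 + 74*m - 122) + 102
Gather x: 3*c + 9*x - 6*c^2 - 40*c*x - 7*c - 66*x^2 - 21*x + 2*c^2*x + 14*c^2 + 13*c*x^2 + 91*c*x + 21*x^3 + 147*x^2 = 8*c^2 - 4*c + 21*x^3 + x^2*(13*c + 81) + x*(2*c^2 + 51*c - 12)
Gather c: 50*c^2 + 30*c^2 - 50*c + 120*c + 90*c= 80*c^2 + 160*c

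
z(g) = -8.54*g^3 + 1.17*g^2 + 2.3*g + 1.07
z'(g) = -25.62*g^2 + 2.34*g + 2.3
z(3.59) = -370.73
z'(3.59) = -319.49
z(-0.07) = 0.92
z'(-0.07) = 2.01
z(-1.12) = 11.96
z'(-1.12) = -32.46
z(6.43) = -2206.11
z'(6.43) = -1041.91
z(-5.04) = 1112.52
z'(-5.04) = -660.28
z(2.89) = -188.65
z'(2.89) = -204.92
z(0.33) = 1.65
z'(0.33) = 0.28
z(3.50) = -342.70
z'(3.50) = -303.36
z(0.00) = 1.07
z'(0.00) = 2.30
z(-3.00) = 235.28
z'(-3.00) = -235.30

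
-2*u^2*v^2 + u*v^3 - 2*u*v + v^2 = v*(-2*u + v)*(u*v + 1)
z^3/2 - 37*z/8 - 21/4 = (z/2 + 1)*(z - 7/2)*(z + 3/2)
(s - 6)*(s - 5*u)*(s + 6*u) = s^3 + s^2*u - 6*s^2 - 30*s*u^2 - 6*s*u + 180*u^2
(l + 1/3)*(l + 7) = l^2 + 22*l/3 + 7/3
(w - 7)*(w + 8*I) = w^2 - 7*w + 8*I*w - 56*I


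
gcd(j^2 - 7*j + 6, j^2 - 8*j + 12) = j - 6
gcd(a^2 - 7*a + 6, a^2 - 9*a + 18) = a - 6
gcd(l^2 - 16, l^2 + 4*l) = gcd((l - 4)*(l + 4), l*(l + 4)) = l + 4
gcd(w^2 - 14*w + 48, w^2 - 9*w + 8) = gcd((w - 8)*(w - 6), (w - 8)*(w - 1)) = w - 8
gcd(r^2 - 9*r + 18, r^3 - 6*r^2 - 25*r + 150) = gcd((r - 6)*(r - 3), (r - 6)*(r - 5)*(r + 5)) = r - 6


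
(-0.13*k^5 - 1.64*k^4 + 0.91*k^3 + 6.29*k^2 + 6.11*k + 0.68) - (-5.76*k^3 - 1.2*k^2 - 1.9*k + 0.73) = -0.13*k^5 - 1.64*k^4 + 6.67*k^3 + 7.49*k^2 + 8.01*k - 0.0499999999999999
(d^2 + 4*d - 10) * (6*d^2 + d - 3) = 6*d^4 + 25*d^3 - 59*d^2 - 22*d + 30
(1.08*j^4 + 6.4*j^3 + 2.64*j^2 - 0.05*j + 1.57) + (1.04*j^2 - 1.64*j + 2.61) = 1.08*j^4 + 6.4*j^3 + 3.68*j^2 - 1.69*j + 4.18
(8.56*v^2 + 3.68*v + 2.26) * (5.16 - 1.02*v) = -8.7312*v^3 + 40.416*v^2 + 16.6836*v + 11.6616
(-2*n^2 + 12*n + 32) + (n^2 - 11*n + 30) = -n^2 + n + 62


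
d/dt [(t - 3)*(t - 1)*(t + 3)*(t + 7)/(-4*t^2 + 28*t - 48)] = (-2*t^3 + 3*t^2 + 72*t + 23)/(4*(t^2 - 8*t + 16))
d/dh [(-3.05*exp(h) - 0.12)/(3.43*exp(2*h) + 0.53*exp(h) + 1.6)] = (10.4615*exp(2*h) + 0.8232*exp(h) - 4.8164)*exp(h)/(11.7649*exp(4*h) + 3.6358*exp(3*h) + 11.2569*exp(2*h) + 1.696*exp(h) + 2.56)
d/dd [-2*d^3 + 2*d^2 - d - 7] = -6*d^2 + 4*d - 1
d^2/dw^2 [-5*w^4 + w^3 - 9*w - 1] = 6*w*(1 - 10*w)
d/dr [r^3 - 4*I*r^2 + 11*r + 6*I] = 3*r^2 - 8*I*r + 11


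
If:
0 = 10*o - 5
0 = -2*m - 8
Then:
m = -4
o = 1/2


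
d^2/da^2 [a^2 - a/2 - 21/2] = 2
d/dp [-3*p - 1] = -3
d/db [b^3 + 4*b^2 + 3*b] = 3*b^2 + 8*b + 3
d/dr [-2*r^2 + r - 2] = 1 - 4*r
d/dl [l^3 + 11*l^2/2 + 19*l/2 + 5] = 3*l^2 + 11*l + 19/2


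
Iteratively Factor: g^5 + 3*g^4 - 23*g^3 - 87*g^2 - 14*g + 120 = (g + 3)*(g^4 - 23*g^2 - 18*g + 40) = (g + 3)*(g + 4)*(g^3 - 4*g^2 - 7*g + 10) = (g - 1)*(g + 3)*(g + 4)*(g^2 - 3*g - 10) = (g - 1)*(g + 2)*(g + 3)*(g + 4)*(g - 5)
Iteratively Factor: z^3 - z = (z + 1)*(z^2 - z) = z*(z + 1)*(z - 1)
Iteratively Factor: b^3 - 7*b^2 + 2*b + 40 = (b + 2)*(b^2 - 9*b + 20) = (b - 5)*(b + 2)*(b - 4)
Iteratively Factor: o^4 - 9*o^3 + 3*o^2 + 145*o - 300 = (o - 5)*(o^3 - 4*o^2 - 17*o + 60) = (o - 5)*(o + 4)*(o^2 - 8*o + 15) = (o - 5)*(o - 3)*(o + 4)*(o - 5)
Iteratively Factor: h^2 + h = (h)*(h + 1)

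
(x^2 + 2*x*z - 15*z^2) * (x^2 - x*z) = x^4 + x^3*z - 17*x^2*z^2 + 15*x*z^3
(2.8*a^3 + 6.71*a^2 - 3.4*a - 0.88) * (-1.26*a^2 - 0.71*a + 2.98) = -3.528*a^5 - 10.4426*a^4 + 7.8639*a^3 + 23.5186*a^2 - 9.5072*a - 2.6224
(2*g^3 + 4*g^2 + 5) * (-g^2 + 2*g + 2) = -2*g^5 + 12*g^3 + 3*g^2 + 10*g + 10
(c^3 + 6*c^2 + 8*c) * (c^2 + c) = c^5 + 7*c^4 + 14*c^3 + 8*c^2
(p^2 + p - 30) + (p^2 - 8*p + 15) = 2*p^2 - 7*p - 15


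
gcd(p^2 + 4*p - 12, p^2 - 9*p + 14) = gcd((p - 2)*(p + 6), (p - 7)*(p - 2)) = p - 2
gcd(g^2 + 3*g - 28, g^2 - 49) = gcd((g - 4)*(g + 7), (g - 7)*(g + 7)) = g + 7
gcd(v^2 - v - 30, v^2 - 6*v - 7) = 1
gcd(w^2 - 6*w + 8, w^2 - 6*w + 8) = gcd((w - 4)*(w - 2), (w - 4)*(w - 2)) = w^2 - 6*w + 8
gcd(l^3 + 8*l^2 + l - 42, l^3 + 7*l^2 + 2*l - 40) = l - 2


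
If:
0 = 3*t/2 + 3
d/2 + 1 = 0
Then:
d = -2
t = -2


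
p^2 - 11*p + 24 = (p - 8)*(p - 3)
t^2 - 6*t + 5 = (t - 5)*(t - 1)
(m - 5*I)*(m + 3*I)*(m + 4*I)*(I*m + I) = I*m^4 - 2*m^3 + I*m^3 - 2*m^2 + 23*I*m^2 - 60*m + 23*I*m - 60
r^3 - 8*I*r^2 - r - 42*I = (r - 7*I)*(r - 3*I)*(r + 2*I)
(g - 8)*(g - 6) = g^2 - 14*g + 48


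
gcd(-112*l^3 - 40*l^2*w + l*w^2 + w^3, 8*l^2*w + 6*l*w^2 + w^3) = 4*l + w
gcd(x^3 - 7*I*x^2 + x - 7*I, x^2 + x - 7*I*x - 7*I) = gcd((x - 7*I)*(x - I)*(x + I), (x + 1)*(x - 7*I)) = x - 7*I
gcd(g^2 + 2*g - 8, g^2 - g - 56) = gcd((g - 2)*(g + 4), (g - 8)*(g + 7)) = 1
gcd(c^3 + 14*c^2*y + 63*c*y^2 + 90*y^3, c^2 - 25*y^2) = c + 5*y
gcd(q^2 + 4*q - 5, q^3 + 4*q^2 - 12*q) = 1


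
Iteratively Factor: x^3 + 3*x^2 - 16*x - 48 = (x - 4)*(x^2 + 7*x + 12) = (x - 4)*(x + 4)*(x + 3)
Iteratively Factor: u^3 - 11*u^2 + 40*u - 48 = (u - 4)*(u^2 - 7*u + 12) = (u - 4)^2*(u - 3)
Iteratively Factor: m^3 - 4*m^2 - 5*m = (m - 5)*(m^2 + m) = m*(m - 5)*(m + 1)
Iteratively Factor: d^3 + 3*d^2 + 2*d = (d)*(d^2 + 3*d + 2) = d*(d + 2)*(d + 1)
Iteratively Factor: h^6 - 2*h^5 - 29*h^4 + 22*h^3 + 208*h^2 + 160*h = (h - 5)*(h^5 + 3*h^4 - 14*h^3 - 48*h^2 - 32*h) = (h - 5)*(h + 4)*(h^4 - h^3 - 10*h^2 - 8*h) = (h - 5)*(h - 4)*(h + 4)*(h^3 + 3*h^2 + 2*h) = (h - 5)*(h - 4)*(h + 2)*(h + 4)*(h^2 + h) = (h - 5)*(h - 4)*(h + 1)*(h + 2)*(h + 4)*(h)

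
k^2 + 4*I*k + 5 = (k - I)*(k + 5*I)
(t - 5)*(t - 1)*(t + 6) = t^3 - 31*t + 30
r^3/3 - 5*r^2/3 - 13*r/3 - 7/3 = (r/3 + 1/3)*(r - 7)*(r + 1)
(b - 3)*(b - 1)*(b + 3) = b^3 - b^2 - 9*b + 9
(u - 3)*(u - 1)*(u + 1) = u^3 - 3*u^2 - u + 3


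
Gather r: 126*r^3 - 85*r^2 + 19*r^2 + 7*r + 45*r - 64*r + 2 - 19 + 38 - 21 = 126*r^3 - 66*r^2 - 12*r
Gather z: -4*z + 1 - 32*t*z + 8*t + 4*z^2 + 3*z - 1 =8*t + 4*z^2 + z*(-32*t - 1)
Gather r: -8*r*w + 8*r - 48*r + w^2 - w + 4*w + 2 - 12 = r*(-8*w - 40) + w^2 + 3*w - 10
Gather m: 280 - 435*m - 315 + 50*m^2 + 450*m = 50*m^2 + 15*m - 35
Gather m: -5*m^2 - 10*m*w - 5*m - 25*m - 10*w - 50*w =-5*m^2 + m*(-10*w - 30) - 60*w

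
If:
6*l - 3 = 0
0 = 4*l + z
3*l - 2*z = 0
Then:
No Solution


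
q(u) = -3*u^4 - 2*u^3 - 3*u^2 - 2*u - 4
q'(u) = -12*u^3 - 6*u^2 - 6*u - 2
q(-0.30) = -3.64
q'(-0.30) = -0.42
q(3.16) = -402.52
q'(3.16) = -459.53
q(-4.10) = -756.12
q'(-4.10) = 748.79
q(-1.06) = -6.66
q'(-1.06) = 11.91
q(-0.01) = -3.98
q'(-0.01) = -1.94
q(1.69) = -50.07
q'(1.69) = -87.20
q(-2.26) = -69.98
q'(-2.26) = 119.43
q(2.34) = -140.68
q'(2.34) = -202.65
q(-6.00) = -3556.00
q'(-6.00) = 2410.00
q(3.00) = -334.00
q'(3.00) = -398.00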